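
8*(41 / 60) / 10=41 / 75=0.55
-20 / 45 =-4 / 9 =-0.44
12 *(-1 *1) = -12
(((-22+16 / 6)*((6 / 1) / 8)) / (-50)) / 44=0.01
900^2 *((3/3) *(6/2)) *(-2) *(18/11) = -87480000/11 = -7952727.27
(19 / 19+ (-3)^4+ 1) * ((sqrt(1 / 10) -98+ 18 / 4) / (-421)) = 15521 / 842 -83 * sqrt(10) / 4210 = 18.37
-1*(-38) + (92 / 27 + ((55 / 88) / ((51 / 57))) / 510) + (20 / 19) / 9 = 98503697 / 2372112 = 41.53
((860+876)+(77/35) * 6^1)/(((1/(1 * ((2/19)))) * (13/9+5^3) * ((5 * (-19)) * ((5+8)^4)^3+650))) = -26238/39880303057685785825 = -0.00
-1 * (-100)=100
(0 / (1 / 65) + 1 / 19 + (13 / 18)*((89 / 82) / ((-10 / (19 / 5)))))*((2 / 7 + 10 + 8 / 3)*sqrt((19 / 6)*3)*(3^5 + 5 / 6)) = -64304999*sqrt(38) / 166050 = -2387.25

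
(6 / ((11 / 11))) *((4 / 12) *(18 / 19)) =36 / 19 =1.89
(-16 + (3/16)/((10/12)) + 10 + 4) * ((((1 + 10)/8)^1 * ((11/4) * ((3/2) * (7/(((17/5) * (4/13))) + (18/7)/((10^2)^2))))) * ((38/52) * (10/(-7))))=1949641290861/27722240000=70.33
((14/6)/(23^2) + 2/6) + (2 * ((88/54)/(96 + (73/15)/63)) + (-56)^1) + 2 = -7727225506/144088491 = -53.63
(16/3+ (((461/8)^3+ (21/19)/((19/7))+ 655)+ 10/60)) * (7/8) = 248430798987/1478656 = 168011.22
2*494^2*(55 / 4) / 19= 353210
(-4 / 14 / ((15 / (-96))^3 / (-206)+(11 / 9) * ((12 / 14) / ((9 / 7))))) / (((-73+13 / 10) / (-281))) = -341425520640 / 248453802023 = -1.37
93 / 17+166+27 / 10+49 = 37939 / 170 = 223.17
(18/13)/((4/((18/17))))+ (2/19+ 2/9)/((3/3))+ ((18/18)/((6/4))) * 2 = 76615/37791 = 2.03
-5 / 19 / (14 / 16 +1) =-8 / 57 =-0.14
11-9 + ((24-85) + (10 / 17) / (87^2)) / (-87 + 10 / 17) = 30086765 / 11118861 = 2.71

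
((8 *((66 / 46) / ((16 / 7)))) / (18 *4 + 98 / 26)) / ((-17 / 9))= -27027 / 770270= -0.04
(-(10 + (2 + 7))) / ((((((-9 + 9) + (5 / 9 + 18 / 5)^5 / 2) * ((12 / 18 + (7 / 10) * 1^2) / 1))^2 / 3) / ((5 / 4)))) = -8733986316958007812500 / 87898968535261658914572169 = -0.00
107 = 107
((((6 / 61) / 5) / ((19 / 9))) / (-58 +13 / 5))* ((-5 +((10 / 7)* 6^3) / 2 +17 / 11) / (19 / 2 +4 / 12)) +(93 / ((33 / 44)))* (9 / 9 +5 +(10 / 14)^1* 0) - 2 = 1082202012022 / 1458498349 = 742.00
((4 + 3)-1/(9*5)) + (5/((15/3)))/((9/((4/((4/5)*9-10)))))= 716/105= 6.82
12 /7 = 1.71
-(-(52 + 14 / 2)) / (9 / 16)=944 / 9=104.89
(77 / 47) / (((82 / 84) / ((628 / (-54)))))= -19.52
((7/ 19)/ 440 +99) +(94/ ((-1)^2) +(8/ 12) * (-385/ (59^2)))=16843207541/ 87303480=192.93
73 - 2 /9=655 /9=72.78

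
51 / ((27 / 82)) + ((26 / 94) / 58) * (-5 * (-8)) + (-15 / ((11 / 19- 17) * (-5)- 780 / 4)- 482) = -573244403 / 1754181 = -326.79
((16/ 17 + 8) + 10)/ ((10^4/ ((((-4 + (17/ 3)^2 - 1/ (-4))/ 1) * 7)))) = 1150667/ 3060000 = 0.38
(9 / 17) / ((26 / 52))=18 / 17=1.06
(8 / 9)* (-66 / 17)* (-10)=1760 / 51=34.51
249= 249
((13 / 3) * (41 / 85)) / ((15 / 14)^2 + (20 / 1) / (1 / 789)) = 104468 / 788741775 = 0.00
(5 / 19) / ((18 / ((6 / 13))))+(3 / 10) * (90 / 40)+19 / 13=63527 / 29640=2.14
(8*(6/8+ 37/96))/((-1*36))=-109/432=-0.25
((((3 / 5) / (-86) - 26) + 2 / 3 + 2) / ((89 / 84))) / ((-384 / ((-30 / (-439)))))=210763 / 53761696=0.00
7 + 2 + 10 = 19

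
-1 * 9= -9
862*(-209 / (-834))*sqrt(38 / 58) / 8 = 90079*sqrt(551) / 96744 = 21.86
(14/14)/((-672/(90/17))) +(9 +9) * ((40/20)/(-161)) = -10137/43792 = -0.23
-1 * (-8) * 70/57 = 560/57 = 9.82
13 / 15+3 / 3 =28 / 15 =1.87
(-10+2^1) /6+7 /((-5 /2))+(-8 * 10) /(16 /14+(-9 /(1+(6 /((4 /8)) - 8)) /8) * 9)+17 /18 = 1945111 /22230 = 87.50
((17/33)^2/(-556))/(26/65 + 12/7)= -10115/44805816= -0.00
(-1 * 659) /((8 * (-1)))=659 /8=82.38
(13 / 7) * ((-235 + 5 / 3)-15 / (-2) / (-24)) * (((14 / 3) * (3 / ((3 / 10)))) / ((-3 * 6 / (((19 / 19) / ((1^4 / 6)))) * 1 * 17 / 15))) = 3644875 / 612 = 5955.68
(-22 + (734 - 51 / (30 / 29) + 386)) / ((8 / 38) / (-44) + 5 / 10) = 2191783 / 1035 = 2117.66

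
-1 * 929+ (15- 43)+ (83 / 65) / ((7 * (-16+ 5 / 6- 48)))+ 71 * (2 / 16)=-1307999309 / 1379560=-948.13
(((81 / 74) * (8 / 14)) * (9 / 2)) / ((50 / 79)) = 57591 / 12950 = 4.45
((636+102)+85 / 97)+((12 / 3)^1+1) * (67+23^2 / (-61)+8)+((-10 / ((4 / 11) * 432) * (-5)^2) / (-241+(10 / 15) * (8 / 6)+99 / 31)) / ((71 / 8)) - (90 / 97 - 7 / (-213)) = 4752091157943 / 4443051632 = 1069.56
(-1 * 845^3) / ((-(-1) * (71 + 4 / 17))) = -10256969125 / 1211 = -8469834.12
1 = 1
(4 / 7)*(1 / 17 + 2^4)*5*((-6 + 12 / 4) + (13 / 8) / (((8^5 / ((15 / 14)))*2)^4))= -3316482563170730311111263705 / 24094104091411288585928704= -137.65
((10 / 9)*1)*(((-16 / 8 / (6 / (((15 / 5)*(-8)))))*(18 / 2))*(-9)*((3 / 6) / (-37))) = 360 / 37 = 9.73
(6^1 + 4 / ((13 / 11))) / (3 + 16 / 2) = 122 / 143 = 0.85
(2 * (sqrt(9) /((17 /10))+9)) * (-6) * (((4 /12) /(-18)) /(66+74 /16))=976 /28815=0.03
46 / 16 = 23 / 8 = 2.88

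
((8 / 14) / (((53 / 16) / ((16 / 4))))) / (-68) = -64 / 6307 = -0.01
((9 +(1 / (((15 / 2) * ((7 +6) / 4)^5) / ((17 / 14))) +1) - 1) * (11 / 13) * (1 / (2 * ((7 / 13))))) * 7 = 3859782223 / 77971530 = 49.50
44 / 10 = 22 / 5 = 4.40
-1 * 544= -544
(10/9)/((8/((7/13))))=35/468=0.07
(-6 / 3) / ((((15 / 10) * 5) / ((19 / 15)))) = -76 / 225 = -0.34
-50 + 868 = 818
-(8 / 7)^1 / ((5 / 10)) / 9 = -0.25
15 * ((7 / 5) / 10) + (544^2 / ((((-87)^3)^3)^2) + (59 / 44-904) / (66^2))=16432902025459919824257417846971757939127 / 8681896209101642145283784861504480263920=1.89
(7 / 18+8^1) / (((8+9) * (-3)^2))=151 / 2754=0.05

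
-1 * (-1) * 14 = 14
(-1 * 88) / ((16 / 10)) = -55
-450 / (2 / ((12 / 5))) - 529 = -1069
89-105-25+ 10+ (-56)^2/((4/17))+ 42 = 13339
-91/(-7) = 13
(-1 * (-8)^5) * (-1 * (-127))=4161536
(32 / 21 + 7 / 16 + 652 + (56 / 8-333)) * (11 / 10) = 242429 / 672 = 360.76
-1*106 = -106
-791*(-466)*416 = 153340096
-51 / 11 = -4.64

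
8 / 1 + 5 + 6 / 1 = 19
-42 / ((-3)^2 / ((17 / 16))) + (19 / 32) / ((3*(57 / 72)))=-113 / 24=-4.71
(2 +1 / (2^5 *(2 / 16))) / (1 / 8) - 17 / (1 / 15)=-237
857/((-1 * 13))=-65.92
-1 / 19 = -0.05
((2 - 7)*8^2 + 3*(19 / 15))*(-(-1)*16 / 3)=-8432 / 5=-1686.40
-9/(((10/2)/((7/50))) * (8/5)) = -63/400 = -0.16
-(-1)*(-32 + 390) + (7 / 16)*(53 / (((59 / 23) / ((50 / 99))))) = 16941949 / 46728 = 362.57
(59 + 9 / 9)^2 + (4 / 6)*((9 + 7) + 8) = 3616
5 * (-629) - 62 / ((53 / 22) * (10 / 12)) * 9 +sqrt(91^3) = -907081 / 265 +91 * sqrt(91) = -2554.86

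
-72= -72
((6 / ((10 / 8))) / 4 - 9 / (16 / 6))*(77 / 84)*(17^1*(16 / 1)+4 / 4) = -87087 / 160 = -544.29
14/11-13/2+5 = -5/22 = -0.23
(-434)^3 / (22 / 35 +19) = -2861127640 / 687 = -4164669.05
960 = 960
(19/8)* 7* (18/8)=1197/32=37.41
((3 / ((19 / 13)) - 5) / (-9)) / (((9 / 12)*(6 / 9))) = 112 / 171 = 0.65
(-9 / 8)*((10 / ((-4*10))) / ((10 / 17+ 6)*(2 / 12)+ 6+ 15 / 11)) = 5049 / 151904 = 0.03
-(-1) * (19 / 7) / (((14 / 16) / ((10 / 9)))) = 1520 / 441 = 3.45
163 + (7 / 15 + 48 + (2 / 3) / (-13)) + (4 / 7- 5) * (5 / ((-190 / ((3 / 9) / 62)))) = 21932297 / 103740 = 211.42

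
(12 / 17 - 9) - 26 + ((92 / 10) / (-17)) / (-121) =-34.29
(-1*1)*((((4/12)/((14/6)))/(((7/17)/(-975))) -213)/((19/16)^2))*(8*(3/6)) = 1563.70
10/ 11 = 0.91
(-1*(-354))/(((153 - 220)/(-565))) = 2985.22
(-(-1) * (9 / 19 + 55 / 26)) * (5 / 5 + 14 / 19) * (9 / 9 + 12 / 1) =42207 / 722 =58.46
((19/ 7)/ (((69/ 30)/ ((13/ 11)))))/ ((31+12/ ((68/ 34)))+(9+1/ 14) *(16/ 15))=2850/ 95381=0.03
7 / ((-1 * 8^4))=-7 / 4096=-0.00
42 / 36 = 7 / 6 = 1.17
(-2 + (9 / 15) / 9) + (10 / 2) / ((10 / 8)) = 31 / 15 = 2.07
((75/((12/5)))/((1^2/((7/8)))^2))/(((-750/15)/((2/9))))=-0.11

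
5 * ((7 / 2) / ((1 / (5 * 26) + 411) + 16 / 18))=20475 / 481919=0.04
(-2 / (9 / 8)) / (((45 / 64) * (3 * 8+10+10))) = -256 / 4455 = -0.06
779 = 779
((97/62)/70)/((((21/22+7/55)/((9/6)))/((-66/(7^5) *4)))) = -211266/434007161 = -0.00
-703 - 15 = -718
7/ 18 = 0.39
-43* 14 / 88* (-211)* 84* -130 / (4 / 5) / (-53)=433462575 / 1166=371751.78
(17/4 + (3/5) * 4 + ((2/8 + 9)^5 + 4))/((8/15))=1040322939/8192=126992.55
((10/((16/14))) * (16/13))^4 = 384160000/28561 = 13450.51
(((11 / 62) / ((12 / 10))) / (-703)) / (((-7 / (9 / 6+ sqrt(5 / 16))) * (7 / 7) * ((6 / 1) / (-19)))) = -55 / 385392 - 55 * sqrt(5) / 2312352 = -0.00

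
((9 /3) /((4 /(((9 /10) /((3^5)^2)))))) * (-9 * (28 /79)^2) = -98 /7582815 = -0.00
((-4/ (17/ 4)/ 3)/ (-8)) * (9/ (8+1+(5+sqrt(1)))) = 2/ 85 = 0.02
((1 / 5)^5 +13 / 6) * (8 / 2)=81262 / 9375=8.67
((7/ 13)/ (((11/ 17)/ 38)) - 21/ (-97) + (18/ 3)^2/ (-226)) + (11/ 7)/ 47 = 16353836340/ 515682167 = 31.71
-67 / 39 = -1.72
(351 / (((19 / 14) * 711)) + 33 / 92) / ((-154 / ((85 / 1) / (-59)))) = 8480025 / 1254703912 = 0.01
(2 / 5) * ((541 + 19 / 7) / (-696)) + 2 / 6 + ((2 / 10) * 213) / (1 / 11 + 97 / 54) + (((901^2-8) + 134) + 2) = 5543104216973 / 6826890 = 811951.59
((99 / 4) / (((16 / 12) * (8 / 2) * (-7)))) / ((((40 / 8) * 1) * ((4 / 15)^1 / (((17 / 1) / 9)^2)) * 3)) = -3179 / 5376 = -0.59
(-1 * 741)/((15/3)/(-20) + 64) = -988/85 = -11.62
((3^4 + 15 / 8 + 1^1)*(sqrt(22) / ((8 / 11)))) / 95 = 7381*sqrt(22) / 6080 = 5.69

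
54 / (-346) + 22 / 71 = 1889 / 12283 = 0.15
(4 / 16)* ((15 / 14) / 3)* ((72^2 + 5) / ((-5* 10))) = -5189 / 560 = -9.27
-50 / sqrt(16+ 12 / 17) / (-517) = 25 * sqrt(1207) / 36707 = 0.02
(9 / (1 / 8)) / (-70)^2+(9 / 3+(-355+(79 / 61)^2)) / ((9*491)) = -144541577 / 2238088475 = -0.06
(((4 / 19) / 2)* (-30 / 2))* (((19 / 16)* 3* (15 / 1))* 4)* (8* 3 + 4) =-9450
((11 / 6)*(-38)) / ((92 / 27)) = -1881 / 92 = -20.45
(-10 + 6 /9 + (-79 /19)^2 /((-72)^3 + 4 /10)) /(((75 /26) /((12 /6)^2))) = -980929420588 /75792590775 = -12.94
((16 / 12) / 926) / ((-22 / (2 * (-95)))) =0.01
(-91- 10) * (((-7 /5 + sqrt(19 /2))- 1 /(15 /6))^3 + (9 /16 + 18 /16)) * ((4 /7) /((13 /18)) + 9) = 9979011999 /182000- 86481351 * sqrt(38) /9100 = -3753.43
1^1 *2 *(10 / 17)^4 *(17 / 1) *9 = 180000 / 4913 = 36.64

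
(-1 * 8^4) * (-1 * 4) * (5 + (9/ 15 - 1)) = 376832/ 5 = 75366.40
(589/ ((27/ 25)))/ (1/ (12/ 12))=545.37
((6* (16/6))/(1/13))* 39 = 8112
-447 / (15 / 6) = -894 / 5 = -178.80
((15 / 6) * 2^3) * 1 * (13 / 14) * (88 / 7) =11440 / 49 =233.47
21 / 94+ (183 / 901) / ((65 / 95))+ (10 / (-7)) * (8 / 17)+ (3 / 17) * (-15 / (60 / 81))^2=4452389299 / 61657232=72.21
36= 36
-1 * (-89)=89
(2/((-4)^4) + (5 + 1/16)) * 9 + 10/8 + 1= 47.88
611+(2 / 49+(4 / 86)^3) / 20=23803680433 / 38958430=611.00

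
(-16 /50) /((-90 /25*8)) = 1 /90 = 0.01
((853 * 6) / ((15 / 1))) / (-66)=-853 / 165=-5.17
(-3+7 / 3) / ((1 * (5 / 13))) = -26 / 15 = -1.73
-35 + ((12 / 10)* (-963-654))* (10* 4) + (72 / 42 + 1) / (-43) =-23372970 / 301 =-77651.06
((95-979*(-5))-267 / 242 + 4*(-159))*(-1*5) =-5267005 / 242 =-21764.48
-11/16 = -0.69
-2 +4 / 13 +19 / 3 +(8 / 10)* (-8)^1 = -1.76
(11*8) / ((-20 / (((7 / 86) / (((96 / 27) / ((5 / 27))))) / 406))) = -11 / 239424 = -0.00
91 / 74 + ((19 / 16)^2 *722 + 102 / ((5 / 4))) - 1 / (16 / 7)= 26060433 / 23680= 1100.53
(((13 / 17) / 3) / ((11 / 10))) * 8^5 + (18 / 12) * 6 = 4264889 / 561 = 7602.30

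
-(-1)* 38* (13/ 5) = 98.80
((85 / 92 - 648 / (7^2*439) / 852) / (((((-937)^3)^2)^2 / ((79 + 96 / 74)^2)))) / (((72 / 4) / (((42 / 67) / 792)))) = 1145846804946197 / 2003588425328804665228747470866441119135766214223968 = 0.00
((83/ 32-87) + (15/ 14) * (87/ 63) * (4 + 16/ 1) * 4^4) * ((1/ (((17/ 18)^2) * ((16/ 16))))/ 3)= 2799.44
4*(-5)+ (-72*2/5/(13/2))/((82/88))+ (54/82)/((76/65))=-4899797/202540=-24.19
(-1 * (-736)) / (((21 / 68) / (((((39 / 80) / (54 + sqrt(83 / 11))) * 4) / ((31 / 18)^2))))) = 104696064 / 3598945 -176256 * sqrt(913) / 3598945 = 27.61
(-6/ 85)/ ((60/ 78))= -39/ 425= -0.09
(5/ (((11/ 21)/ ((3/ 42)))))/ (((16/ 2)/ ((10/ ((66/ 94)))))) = 1175/ 968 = 1.21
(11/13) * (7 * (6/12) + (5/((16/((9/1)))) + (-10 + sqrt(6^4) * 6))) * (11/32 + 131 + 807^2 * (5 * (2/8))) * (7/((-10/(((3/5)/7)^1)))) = -2920697726463/332800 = -8776135.00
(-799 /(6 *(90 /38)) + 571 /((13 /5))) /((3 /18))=573497 /585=980.34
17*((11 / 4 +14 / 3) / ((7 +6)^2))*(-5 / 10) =-1513 / 4056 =-0.37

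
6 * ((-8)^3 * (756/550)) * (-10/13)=2322432/715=3248.16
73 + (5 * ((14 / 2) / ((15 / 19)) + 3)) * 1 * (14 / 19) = 6653 / 57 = 116.72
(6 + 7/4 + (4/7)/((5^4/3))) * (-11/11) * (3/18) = -135673/105000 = -1.29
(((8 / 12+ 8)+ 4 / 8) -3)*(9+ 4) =481 / 6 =80.17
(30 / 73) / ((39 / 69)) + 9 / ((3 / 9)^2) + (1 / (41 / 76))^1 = 3252043 / 38909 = 83.58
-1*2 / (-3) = 2 / 3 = 0.67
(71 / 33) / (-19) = -71 / 627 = -0.11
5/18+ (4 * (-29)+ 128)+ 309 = 5783/18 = 321.28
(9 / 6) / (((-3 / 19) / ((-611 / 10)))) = 11609 / 20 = 580.45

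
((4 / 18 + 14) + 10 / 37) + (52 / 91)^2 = 241802 / 16317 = 14.82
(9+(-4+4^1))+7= 16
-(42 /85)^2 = -1764 /7225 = -0.24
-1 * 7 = -7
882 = 882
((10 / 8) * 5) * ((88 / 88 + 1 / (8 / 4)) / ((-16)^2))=75 / 2048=0.04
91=91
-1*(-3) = 3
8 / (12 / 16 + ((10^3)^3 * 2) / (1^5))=32 / 8000000003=0.00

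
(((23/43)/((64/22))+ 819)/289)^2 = 1270573076809/158136656896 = 8.03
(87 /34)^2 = 7569 /1156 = 6.55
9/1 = 9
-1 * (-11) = 11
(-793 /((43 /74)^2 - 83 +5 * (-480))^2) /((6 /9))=-35669032152 /184825629213481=-0.00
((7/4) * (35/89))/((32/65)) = 15925/11392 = 1.40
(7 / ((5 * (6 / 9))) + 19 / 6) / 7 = 79 / 105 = 0.75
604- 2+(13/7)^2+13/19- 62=506588/931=544.13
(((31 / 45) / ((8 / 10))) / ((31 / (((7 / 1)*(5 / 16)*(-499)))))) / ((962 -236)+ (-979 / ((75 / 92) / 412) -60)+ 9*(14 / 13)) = 5676125 / 92495118336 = 0.00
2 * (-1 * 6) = -12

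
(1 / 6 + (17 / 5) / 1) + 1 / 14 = 382 / 105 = 3.64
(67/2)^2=4489/4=1122.25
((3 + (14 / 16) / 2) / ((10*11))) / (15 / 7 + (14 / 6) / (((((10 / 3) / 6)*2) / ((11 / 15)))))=0.01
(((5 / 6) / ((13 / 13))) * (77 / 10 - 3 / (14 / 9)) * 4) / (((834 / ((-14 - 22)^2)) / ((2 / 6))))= 9696 / 973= 9.97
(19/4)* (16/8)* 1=19/2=9.50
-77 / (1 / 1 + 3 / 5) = -385 / 8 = -48.12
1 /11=0.09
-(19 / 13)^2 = -361 / 169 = -2.14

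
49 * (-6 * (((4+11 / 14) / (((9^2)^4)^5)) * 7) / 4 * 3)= -0.00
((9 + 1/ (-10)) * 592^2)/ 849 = 3673.89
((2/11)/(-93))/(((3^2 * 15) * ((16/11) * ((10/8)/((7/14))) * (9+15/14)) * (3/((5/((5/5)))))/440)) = -308/1062153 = -0.00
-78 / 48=-13 / 8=-1.62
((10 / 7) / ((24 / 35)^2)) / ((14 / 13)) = 2.82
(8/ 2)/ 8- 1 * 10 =-19/ 2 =-9.50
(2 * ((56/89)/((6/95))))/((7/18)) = 4560/89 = 51.24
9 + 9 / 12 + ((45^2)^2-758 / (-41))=672507131 / 164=4100653.24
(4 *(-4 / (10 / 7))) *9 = -504 / 5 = -100.80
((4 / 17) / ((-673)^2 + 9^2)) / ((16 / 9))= 9 / 30804680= 0.00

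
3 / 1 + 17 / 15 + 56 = 902 / 15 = 60.13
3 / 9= 1 / 3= 0.33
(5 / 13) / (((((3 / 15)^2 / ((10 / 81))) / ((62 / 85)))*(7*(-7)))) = -15500 / 877149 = -0.02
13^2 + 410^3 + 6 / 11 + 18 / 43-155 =32599640078 / 473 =68921014.96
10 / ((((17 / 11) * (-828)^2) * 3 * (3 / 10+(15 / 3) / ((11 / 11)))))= 0.00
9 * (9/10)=81/10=8.10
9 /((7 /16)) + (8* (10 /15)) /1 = 544 /21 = 25.90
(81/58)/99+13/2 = 2078/319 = 6.51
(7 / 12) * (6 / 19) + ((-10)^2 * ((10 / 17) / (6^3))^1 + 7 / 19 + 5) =101599 / 17442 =5.82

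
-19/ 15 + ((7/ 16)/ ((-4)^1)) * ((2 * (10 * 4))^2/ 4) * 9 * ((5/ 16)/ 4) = -119341/ 960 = -124.31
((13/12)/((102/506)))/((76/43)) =141427/46512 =3.04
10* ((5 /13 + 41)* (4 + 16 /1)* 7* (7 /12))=1318100 /39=33797.44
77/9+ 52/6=155/9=17.22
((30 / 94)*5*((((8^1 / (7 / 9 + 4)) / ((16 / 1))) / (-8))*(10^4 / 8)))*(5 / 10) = -421875 / 32336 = -13.05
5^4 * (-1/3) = -208.33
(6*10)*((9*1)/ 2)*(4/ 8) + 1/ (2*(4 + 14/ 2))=2971/ 22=135.05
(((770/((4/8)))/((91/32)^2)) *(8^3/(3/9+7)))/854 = 7864320/505141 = 15.57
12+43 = 55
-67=-67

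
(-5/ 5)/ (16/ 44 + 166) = -11/ 1830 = -0.01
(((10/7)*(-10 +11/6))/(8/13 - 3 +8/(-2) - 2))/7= 0.20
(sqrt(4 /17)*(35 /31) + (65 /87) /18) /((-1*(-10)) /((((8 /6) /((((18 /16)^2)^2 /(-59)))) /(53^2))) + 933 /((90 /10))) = -101498880*sqrt(17) /357847859819 - 15708160 /177226359417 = -0.00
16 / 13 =1.23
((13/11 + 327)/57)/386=95/6369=0.01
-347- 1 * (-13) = -334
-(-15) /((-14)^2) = 0.08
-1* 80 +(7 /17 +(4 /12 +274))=9932 /51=194.75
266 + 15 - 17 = 264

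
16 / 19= 0.84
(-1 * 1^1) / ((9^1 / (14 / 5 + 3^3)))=-149 / 45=-3.31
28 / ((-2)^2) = 7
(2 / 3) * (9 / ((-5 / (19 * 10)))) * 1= -228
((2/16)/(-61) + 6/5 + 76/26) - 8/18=1049591/285480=3.68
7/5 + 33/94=823/470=1.75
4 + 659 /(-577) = 2.86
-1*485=-485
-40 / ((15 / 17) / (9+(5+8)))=-2992 / 3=-997.33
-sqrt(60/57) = -2 * sqrt(95)/19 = -1.03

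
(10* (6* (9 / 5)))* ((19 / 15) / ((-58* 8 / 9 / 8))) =-21.23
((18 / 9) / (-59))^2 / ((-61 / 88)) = -352 / 212341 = -0.00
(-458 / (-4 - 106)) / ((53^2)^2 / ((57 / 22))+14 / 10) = 0.00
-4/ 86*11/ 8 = -11/ 172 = -0.06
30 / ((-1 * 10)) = -3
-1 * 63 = -63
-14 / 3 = -4.67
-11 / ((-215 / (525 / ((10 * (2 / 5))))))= 1155 / 172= 6.72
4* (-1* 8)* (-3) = 96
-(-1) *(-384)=-384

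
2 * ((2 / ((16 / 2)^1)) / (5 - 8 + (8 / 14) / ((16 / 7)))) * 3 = -6 / 11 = -0.55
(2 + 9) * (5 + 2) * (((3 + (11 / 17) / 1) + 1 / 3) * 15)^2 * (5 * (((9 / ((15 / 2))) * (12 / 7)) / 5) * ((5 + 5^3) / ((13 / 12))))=19582516800 / 289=67759573.70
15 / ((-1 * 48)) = -5 / 16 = -0.31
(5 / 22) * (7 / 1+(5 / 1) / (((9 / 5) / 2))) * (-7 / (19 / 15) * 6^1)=-94.62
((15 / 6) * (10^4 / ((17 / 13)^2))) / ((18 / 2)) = 4225000 / 2601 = 1624.38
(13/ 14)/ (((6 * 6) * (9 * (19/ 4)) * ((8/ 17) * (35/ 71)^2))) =1114061/ 211150800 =0.01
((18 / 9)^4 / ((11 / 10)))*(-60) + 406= -5134 / 11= -466.73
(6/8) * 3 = 9/4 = 2.25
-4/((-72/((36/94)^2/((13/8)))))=144/28717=0.01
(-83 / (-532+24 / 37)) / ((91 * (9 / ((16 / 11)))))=12284 / 44279235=0.00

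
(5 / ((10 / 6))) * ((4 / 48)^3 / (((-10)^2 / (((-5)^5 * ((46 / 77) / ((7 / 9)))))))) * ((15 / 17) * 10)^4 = -90966796875 / 360142552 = -252.59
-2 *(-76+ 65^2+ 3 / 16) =-66387 / 8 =-8298.38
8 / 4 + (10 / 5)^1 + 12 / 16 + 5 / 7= 5.46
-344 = -344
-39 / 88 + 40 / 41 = 1921 / 3608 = 0.53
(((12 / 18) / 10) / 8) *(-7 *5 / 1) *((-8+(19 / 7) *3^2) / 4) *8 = -115 / 12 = -9.58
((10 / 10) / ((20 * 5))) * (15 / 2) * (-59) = -177 / 40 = -4.42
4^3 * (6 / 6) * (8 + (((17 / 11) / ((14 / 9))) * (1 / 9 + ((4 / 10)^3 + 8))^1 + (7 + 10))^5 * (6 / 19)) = 317401749536729397021473815988 / 1569485442596435546875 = 202233000.02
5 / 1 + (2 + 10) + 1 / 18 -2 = 271 / 18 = 15.06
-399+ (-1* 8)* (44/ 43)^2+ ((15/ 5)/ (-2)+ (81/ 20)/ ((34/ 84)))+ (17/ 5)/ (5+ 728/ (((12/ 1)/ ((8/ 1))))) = -18442632553/ 46237943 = -398.86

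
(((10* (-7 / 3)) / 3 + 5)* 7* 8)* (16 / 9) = -22400 / 81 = -276.54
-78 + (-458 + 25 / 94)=-50359 / 94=-535.73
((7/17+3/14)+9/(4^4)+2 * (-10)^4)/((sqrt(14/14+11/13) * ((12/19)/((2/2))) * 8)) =11576702717 * sqrt(78)/35094528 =2913.35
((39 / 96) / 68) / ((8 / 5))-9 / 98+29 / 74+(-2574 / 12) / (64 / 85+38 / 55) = -210559745551 / 1420231680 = -148.26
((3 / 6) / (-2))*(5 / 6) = -5 / 24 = -0.21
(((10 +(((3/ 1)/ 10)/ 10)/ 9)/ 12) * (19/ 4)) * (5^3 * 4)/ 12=285095/ 1728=164.99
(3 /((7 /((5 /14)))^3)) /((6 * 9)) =125 /16941456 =0.00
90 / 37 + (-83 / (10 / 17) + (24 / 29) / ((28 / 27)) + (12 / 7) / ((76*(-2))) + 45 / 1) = -9467806 / 101935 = -92.88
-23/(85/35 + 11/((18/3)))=-966/179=-5.40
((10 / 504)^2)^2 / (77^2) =625 / 23910222276864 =0.00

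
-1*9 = -9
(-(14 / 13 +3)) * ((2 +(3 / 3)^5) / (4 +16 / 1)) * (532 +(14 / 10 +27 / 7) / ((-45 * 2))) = -325.30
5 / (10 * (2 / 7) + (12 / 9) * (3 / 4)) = 35 / 27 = 1.30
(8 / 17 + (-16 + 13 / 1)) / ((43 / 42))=-42 / 17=-2.47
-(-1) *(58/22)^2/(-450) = -841/54450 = -0.02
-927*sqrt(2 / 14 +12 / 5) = -927*sqrt(3115) / 35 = -1478.23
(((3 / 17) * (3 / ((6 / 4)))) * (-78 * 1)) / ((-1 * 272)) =117 / 1156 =0.10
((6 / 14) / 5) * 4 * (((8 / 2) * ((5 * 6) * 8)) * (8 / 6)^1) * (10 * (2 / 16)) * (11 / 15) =2816 / 7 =402.29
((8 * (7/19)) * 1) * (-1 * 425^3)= -4298875000/19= -226256578.95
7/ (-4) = -1.75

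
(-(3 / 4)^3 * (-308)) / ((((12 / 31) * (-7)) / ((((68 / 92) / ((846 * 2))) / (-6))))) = 5797 / 1660416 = 0.00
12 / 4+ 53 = 56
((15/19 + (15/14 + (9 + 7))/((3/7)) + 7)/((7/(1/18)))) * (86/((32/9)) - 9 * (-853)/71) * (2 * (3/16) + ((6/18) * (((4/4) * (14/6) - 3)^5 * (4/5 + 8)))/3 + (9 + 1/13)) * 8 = 16865640133081/4521666240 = 3729.96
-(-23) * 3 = 69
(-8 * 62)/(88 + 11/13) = -6448/1155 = -5.58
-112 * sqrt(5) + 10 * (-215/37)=-112 * sqrt(5) - 2150/37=-308.55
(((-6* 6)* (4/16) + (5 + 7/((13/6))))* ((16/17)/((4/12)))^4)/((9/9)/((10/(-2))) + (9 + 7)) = -265420800/85776067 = -3.09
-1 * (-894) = 894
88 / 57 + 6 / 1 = 430 / 57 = 7.54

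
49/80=0.61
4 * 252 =1008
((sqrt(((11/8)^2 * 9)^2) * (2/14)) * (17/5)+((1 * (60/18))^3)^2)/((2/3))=2253495977/1088640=2070.01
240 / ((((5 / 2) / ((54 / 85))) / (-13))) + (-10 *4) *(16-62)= 1047.15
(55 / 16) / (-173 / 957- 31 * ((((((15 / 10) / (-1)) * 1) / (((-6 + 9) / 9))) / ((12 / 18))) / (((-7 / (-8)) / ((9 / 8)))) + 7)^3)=14443044 / 615263849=0.02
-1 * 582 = -582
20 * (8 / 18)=80 / 9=8.89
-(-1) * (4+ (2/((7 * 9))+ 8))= 758/63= 12.03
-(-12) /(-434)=-6 /217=-0.03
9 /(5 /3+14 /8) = 108 /41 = 2.63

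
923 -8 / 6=2765 / 3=921.67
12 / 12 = 1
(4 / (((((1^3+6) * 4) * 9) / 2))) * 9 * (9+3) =24 / 7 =3.43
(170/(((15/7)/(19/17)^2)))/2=2527/51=49.55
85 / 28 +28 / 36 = 961 / 252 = 3.81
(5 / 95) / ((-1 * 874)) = -1 / 16606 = -0.00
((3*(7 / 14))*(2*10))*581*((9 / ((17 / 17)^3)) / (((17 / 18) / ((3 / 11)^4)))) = 228716460 / 248897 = 918.92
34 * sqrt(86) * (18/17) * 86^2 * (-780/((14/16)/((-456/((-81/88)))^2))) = -11009630635294720 * sqrt(86)/189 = -540206953905001.22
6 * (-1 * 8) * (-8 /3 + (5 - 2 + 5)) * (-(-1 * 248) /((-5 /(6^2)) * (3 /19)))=2895052.80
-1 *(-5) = 5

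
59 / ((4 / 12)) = 177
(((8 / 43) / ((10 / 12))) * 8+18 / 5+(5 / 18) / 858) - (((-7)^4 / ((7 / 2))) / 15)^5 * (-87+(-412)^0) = 321353855117436094931 / 18677587500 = 17205319215.74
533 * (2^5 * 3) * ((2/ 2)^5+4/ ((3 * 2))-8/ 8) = 34112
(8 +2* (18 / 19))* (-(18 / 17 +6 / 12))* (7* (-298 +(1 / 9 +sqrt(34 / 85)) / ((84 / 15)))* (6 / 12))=16080.22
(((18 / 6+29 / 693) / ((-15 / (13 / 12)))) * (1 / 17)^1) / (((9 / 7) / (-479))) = 193037 / 40095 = 4.81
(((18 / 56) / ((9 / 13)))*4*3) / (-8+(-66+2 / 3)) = -117 / 1540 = -0.08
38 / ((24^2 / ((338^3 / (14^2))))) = 12997.36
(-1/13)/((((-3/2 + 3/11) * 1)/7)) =154/351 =0.44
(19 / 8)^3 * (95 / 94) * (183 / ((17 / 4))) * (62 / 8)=3696555165 / 818176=4518.04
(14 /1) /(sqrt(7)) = 2 * sqrt(7) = 5.29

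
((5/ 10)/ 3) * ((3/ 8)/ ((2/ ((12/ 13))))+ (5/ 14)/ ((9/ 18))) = 323/ 2184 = 0.15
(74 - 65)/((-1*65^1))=-9/65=-0.14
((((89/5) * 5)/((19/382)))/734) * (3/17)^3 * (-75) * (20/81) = -8499500/34258349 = -0.25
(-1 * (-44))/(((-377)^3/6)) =-264/53582633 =-0.00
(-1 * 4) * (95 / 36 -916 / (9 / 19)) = 69521 / 9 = 7724.56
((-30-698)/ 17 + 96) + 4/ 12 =2729/ 51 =53.51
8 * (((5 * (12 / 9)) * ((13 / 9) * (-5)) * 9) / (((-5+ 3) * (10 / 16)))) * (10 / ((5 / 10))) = 166400 / 3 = 55466.67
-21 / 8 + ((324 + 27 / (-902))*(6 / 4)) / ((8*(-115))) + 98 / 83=-271717169 / 137753440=-1.97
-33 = -33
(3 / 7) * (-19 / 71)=-57 / 497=-0.11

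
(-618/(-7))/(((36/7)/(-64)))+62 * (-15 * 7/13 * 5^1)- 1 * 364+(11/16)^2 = -39596945/9984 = -3966.04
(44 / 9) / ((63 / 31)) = 1364 / 567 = 2.41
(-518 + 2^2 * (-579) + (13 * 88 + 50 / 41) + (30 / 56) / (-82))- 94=-4093279 / 2296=-1782.79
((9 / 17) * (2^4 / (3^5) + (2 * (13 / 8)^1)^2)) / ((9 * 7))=41323 / 462672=0.09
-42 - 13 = -55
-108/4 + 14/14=-26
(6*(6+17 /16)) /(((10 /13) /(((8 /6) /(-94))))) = -1469 /1880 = -0.78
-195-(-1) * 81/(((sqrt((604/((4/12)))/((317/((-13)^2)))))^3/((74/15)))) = -195 + 35187 * sqrt(143601)/1001875940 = -194.99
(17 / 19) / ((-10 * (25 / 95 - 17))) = 0.01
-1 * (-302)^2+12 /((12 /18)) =-91186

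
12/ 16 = 0.75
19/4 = 4.75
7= 7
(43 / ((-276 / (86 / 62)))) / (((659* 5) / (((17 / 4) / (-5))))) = 31433 / 563840400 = 0.00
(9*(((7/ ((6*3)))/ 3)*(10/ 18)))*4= 70/ 27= 2.59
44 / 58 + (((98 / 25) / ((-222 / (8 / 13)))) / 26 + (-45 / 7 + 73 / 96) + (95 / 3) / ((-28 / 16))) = -70084428241 / 3046461600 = -23.01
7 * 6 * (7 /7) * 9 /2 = 189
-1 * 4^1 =-4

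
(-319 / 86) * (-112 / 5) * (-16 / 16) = -17864 / 215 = -83.09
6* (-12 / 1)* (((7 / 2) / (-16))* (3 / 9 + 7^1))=231 / 2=115.50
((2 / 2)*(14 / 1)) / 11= 14 / 11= 1.27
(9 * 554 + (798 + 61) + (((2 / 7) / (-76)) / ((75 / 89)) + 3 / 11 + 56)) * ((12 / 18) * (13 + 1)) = 2590066642 / 47025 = 55078.50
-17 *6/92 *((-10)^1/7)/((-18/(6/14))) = -85/2254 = -0.04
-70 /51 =-1.37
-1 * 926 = -926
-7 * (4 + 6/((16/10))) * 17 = -3689/4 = -922.25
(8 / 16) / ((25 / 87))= 1.74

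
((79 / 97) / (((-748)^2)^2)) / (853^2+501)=79 / 22109306559572446720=0.00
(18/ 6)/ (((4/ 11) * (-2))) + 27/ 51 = -489/ 136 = -3.60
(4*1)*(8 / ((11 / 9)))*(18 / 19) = 5184 / 209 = 24.80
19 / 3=6.33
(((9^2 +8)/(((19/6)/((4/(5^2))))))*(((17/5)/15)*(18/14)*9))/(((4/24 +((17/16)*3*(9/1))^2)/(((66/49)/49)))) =49695731712/126170663714375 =0.00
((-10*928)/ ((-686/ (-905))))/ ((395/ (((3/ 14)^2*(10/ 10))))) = -1889640/ 1327753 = -1.42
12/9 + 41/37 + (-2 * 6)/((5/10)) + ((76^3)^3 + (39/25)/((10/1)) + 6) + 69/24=9389561466970176145441/111000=84590643846578163.47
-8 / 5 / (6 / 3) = -4 / 5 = -0.80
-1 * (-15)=15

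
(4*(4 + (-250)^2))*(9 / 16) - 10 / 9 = 1265696 / 9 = 140632.89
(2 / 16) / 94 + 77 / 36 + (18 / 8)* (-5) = -61655 / 6768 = -9.11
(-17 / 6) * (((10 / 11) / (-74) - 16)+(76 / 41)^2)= 146272165 / 4105002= 35.63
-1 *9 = -9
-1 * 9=-9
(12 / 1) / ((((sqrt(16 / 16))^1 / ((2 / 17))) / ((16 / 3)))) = 128 / 17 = 7.53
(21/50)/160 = 21/8000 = 0.00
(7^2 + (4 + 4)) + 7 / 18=1033 / 18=57.39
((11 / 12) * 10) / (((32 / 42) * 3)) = 385 / 96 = 4.01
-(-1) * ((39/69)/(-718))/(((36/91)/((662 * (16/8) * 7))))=-18.44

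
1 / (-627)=-1 / 627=-0.00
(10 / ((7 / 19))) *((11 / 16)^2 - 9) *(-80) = 1036925 / 56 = 18516.52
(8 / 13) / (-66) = -0.01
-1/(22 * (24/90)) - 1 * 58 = -5119/88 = -58.17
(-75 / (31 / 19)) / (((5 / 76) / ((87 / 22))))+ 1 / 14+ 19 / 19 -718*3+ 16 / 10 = -117306913 / 23870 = -4914.41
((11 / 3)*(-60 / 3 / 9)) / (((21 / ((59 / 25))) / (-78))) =67496 / 945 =71.42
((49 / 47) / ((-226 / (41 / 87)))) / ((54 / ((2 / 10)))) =-0.00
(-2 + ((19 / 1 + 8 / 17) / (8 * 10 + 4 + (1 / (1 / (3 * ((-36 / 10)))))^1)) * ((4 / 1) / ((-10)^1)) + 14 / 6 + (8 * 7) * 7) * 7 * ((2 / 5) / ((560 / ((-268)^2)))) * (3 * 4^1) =43820468816 / 25925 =1690278.45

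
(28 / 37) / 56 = 1 / 74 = 0.01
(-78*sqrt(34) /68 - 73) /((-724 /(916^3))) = 3746804568*sqrt(34) /3077 + 14026499152 /181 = 84594710.04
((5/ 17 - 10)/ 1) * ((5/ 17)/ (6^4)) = -275/ 124848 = -0.00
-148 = -148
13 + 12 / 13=181 / 13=13.92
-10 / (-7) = 1.43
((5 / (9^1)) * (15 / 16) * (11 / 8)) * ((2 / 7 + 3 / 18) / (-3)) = -5225 / 48384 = -0.11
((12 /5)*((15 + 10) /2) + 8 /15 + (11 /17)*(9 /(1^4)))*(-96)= -296672 /85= -3490.26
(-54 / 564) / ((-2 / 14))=0.67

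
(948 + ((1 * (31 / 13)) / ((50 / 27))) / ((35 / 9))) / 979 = 21574533 / 22272250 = 0.97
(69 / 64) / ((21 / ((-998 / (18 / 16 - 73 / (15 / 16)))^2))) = 5154320700 / 593639767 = 8.68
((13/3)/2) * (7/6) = 91/36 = 2.53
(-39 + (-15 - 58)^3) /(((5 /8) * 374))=-1556224 /935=-1664.41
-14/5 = -2.80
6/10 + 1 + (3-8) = -17/5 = -3.40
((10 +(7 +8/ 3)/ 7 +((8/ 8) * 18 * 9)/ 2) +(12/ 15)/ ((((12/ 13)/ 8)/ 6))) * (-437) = -6147716/ 105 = -58549.68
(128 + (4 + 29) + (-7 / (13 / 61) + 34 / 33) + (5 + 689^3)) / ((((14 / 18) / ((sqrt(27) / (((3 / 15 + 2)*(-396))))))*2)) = -350796413665*sqrt(3) / 484484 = -1254112.03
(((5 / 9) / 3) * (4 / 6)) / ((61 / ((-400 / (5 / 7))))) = -5600 / 4941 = -1.13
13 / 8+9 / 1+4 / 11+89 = 8799 / 88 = 99.99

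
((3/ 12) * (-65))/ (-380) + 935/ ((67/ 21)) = 5969911/ 20368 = 293.10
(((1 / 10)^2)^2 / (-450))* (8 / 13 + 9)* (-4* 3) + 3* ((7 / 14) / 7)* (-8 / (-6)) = 0.29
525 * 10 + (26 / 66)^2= 5717419 / 1089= 5250.16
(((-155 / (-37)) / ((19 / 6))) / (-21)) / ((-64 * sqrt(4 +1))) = 0.00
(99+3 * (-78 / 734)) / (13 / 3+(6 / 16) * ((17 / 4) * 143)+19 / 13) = 45197568 / 107038853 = 0.42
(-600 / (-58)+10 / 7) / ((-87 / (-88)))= 210320 / 17661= 11.91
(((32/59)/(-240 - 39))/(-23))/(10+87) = 32/36724491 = 0.00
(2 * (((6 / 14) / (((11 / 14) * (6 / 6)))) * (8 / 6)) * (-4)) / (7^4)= -0.00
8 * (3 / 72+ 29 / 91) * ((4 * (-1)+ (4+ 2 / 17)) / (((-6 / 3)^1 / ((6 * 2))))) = -3148 / 1547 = -2.03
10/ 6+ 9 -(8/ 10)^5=96928/ 9375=10.34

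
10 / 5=2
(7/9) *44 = 308/9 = 34.22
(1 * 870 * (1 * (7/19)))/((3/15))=30450/19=1602.63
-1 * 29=-29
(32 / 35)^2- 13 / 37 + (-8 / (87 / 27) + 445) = 582292652 / 1314425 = 443.00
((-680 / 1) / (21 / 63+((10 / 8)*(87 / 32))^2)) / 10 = -3342336 / 584059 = -5.72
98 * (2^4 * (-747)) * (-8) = 9370368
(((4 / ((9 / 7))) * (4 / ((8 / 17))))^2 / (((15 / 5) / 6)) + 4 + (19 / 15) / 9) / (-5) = -568117 / 2025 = -280.55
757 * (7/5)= 5299/5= 1059.80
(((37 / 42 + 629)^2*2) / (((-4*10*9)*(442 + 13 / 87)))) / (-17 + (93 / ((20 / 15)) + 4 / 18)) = -28386215 / 301634004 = -0.09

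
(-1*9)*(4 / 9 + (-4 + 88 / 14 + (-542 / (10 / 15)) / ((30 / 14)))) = 118651 / 35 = 3390.03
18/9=2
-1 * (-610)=610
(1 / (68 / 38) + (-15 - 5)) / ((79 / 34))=-661 / 79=-8.37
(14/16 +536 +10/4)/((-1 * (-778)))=4315/6224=0.69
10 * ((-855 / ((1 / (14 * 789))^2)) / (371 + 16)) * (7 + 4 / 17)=-14257349454600 / 731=-19503898022.71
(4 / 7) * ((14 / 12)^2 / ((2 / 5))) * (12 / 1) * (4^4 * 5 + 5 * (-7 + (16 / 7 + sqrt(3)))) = 350 * sqrt(3) / 3 + 87950 / 3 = 29518.74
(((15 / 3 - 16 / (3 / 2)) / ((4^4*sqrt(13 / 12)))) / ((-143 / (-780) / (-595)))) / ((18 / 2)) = 50575*sqrt(39) / 41184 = 7.67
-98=-98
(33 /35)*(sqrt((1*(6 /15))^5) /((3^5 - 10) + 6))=132*sqrt(10) /1045625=0.00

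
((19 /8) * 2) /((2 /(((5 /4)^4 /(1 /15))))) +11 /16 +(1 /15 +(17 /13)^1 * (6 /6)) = 35557799 /399360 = 89.04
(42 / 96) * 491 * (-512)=-109984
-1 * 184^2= -33856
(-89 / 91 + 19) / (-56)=-205 / 637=-0.32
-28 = -28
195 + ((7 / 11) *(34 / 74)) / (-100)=7936381 / 40700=195.00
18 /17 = 1.06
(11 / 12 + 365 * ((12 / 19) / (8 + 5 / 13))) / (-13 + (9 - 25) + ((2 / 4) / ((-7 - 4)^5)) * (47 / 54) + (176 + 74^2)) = 1023406470999 / 202551453250027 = 0.01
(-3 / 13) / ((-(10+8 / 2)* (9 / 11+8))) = 0.00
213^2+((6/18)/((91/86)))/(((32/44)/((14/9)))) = 31849511/702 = 45369.67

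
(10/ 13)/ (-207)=-10/ 2691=-0.00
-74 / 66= -37 / 33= -1.12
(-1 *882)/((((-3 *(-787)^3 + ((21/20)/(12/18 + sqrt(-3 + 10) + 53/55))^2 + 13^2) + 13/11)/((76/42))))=-22450656076430010409046528/20570348637722786827536398630765 - 2927240568008064 *sqrt(7)/20570348637722786827536398630765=-0.00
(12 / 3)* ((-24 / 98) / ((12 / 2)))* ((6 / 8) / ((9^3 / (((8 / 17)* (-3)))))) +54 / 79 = 3644806 / 5330367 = 0.68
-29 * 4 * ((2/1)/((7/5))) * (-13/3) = 15080/21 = 718.10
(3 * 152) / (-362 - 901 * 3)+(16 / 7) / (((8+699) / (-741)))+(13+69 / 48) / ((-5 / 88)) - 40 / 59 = -92116513483 / 357980966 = -257.32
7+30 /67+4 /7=3761 /469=8.02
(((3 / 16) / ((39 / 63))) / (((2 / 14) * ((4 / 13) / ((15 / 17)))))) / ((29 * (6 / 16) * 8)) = 2205 / 31552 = 0.07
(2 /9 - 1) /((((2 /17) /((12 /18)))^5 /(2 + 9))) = -109328989 /2187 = -49990.39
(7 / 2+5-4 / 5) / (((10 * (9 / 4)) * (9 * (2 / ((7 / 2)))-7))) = -539 / 2925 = -0.18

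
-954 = -954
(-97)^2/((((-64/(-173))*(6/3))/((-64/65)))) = -1627757/130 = -12521.21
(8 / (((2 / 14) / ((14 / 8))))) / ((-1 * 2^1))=-49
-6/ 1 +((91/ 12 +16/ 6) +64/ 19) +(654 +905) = 119063/ 76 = 1566.62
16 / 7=2.29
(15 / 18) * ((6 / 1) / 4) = 5 / 4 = 1.25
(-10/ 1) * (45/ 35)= -90/ 7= -12.86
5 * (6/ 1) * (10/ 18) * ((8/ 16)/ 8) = 25/ 24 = 1.04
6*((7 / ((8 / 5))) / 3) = 35 / 4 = 8.75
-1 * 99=-99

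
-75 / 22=-3.41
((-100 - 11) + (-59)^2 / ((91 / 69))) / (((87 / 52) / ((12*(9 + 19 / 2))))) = 68106048 / 203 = 335497.77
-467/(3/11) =-5137/3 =-1712.33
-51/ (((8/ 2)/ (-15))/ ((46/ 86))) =17595/ 172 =102.30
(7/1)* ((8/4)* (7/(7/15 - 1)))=-735/4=-183.75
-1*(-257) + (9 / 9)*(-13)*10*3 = -133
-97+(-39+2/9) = -1222/9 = -135.78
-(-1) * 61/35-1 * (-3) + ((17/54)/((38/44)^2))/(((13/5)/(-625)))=-428934724/4434885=-96.72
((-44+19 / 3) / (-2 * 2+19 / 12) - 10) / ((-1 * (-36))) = 9 / 58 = 0.16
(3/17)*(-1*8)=-1.41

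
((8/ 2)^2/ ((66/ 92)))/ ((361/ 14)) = 10304/ 11913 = 0.86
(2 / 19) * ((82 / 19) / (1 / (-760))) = -6560 / 19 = -345.26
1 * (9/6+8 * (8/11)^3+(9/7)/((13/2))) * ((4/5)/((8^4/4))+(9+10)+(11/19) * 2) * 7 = 51555235319/76510720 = 673.83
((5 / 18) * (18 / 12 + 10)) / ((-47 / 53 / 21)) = -42665 / 564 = -75.65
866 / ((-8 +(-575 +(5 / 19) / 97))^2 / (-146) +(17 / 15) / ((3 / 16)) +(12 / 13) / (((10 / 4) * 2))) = -62808336770985 / 168389885070146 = -0.37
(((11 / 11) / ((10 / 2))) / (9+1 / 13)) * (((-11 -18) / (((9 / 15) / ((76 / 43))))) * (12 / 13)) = -4408 / 2537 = -1.74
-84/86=-42/43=-0.98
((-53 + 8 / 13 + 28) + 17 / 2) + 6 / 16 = -1613 / 104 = -15.51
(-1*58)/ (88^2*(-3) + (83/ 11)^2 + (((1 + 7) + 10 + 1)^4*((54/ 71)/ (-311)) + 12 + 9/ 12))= 619857832/ 250946467097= 0.00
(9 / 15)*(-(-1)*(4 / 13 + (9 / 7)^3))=32547 / 22295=1.46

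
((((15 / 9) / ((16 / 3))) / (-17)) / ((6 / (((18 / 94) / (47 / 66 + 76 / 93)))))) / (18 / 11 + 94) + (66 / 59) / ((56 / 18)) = 297570845517 / 827596836416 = 0.36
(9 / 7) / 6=0.21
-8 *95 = -760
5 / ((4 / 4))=5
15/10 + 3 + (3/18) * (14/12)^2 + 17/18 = 1225/216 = 5.67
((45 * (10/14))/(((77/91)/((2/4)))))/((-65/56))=-180/11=-16.36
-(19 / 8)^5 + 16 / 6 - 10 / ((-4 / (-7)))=-8886473 / 98304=-90.40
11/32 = 0.34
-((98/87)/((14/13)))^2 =-8281/7569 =-1.09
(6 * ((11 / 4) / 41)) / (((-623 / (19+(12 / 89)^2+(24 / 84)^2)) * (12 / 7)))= -81545101 / 11330261768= -0.01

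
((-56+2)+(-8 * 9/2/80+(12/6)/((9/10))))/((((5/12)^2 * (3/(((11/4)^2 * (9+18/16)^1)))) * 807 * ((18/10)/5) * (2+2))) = -1137521/172160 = -6.61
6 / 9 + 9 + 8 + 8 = 77 / 3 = 25.67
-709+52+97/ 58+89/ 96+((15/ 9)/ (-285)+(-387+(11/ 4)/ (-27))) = -495824561/ 476064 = -1041.51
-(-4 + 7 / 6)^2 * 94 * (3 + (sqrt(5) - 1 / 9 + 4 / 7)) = -1480547 / 567 - 13583 * sqrt(5) / 18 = -4298.56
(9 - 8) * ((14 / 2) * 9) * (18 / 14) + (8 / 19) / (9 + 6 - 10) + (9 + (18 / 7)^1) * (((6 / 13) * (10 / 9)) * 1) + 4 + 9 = 864658 / 8645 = 100.02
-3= -3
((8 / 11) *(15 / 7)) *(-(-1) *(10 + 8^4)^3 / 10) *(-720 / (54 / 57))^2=479805548328499200 / 77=6231240887383106.49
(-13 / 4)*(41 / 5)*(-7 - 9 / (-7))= 1066 / 7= 152.29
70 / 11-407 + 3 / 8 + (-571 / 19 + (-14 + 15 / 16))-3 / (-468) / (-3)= -443.38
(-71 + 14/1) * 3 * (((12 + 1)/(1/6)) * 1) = -13338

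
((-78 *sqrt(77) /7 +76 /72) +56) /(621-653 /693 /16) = 48664 /529615-9504 *sqrt(77) /529615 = -0.07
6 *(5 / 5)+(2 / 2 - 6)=1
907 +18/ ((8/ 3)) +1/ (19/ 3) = 69457/ 76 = 913.91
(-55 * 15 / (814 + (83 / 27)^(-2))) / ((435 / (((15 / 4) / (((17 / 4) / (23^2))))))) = -1.09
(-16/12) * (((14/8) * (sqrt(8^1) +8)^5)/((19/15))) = -2670080/19 -1796480 * sqrt(2)/19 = -274246.65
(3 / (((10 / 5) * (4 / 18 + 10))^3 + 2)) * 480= 524880 / 3115481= 0.17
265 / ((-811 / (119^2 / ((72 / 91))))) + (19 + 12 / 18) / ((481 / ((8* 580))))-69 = -5727.56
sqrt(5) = 2.24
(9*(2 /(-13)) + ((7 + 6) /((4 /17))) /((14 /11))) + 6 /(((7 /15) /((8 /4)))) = 7045 /104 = 67.74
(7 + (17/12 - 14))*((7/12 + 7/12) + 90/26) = -24187/936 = -25.84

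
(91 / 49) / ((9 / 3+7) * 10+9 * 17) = 13 / 1771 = 0.01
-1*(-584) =584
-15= -15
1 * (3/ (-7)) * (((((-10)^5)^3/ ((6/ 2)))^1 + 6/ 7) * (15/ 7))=104999999999999730/ 343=306122448979591.05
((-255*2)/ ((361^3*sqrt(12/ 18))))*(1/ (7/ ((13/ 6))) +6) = -22525*sqrt(6)/ 658642334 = -0.00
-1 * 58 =-58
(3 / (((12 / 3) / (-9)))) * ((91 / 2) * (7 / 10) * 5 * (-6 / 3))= 17199 / 8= 2149.88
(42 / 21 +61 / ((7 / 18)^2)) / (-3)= -19862 / 147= -135.12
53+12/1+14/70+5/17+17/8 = 45981/680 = 67.62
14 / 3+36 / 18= 6.67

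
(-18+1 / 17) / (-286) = 305 / 4862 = 0.06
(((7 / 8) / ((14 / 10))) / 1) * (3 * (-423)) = -6345 / 8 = -793.12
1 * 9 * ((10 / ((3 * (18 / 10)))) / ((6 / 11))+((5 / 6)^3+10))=9055 / 72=125.76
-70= -70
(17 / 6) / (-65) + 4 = 1543 / 390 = 3.96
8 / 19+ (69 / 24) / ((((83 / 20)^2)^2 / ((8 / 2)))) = 414626568 / 901708099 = 0.46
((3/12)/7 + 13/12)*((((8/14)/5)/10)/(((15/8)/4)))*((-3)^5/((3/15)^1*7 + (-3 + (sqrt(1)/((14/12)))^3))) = 8883/1300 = 6.83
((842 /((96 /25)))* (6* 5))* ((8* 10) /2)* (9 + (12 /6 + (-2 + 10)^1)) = 4999375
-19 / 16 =-1.19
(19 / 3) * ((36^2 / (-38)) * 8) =-1728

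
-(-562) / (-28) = -281 / 14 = -20.07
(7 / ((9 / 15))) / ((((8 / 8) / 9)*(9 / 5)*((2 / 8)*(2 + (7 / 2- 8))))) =-93.33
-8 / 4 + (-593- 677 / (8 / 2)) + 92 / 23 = -3041 / 4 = -760.25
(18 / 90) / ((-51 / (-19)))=19 / 255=0.07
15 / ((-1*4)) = -15 / 4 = -3.75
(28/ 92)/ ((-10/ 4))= -0.12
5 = 5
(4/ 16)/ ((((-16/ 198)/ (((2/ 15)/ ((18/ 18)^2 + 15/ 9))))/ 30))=-297/ 64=-4.64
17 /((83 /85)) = 1445 /83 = 17.41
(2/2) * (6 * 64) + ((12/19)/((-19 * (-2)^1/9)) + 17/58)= 8049461/20938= 384.44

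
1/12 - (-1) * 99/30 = 203/60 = 3.38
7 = 7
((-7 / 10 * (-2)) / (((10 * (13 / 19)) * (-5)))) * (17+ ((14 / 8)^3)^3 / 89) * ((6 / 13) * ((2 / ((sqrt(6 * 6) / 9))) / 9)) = -58118004707 / 492863488000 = -0.12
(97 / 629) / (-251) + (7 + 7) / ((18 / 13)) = 14366116 / 1420911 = 10.11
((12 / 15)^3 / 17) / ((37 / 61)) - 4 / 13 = -263748 / 1022125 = -0.26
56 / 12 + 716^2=1537982 / 3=512660.67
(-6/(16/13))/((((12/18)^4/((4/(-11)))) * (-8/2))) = -3159/1408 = -2.24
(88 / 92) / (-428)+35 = 172259 / 4922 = 35.00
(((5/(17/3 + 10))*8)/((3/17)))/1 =680/47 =14.47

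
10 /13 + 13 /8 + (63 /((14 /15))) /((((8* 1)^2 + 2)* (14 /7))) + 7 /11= 1013 /286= 3.54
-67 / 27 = -2.48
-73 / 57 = -1.28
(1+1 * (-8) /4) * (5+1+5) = -11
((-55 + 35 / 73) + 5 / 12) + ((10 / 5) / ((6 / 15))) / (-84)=-55355 / 1022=-54.16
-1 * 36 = -36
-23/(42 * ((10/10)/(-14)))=23/3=7.67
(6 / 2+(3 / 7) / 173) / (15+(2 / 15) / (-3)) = 163620 / 815003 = 0.20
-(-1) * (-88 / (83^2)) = -88 / 6889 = -0.01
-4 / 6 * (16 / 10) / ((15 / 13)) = -208 / 225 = -0.92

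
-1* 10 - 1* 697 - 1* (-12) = -695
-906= -906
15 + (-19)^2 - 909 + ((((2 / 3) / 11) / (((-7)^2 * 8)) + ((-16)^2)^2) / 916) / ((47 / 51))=-42267043263 / 92820112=-455.37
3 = 3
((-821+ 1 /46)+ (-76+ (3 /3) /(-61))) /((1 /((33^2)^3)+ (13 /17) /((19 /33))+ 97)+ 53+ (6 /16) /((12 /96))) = -1049938069828197429 /180642129465212210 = -5.81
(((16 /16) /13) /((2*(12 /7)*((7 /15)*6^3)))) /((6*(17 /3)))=5 /763776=0.00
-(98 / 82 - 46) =1837 / 41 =44.80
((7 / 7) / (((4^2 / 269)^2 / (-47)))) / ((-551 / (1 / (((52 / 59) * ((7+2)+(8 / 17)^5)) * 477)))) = 284904321301421 / 44824207890668544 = 0.01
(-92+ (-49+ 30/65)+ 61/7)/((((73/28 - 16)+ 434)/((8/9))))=-383872/1377909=-0.28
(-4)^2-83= -67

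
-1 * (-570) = 570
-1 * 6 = -6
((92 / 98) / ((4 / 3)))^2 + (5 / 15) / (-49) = 14087 / 28812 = 0.49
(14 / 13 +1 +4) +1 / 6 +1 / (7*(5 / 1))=17123 / 2730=6.27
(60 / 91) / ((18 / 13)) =10 / 21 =0.48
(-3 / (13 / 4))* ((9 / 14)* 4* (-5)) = 1080 / 91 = 11.87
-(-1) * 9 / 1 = 9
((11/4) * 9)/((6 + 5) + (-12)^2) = 99/620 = 0.16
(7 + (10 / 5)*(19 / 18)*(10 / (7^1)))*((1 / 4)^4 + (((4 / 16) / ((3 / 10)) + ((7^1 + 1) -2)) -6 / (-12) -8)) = -321179 / 48384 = -6.64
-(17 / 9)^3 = -4913 / 729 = -6.74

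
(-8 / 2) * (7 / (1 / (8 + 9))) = -476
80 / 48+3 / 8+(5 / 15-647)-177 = -6573 / 8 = -821.62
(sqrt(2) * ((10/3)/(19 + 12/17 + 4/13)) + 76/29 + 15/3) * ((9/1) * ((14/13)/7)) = 1020 * sqrt(2)/4423 + 306/29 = 10.88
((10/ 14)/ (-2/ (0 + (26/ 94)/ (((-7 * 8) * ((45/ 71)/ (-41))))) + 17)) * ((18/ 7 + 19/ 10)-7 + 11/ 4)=0.01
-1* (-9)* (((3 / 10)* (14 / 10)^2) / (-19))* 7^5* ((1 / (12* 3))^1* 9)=-22235661 / 19000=-1170.30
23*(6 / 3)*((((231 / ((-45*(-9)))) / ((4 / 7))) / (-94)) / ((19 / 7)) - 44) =-976100059 / 482220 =-2024.18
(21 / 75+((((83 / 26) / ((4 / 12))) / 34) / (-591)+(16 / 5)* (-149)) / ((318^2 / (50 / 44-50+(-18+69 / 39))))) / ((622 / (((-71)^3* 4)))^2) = 3155636704862979600668593 / 1014888438151559400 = 3109343.44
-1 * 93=-93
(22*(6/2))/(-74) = -33/37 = -0.89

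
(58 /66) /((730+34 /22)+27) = 29 /25032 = 0.00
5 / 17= 0.29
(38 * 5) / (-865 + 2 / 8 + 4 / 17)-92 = -5421324 / 58787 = -92.22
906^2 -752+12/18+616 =2462102/3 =820700.67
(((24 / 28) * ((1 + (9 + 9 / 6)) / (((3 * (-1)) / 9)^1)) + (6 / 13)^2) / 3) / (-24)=3859 / 9464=0.41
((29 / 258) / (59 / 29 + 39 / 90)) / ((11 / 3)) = 12615 / 1015531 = 0.01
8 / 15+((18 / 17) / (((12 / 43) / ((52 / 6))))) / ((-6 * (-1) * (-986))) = 265397 / 502860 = 0.53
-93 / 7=-13.29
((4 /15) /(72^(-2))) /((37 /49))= 338688 /185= 1830.75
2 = 2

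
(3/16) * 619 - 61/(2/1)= 1369/16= 85.56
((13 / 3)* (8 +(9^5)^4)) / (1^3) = 158049650967740074517 / 3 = 52683216989246691505.67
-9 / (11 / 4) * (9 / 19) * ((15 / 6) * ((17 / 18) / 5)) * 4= -612 / 209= -2.93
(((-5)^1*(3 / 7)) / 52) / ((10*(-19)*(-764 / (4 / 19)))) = -3 / 50196328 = -0.00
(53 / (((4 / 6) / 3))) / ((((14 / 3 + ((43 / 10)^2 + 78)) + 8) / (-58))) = -4149900 / 32747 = -126.73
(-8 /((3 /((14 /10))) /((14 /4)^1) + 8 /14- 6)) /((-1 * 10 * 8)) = -49 /2360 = -0.02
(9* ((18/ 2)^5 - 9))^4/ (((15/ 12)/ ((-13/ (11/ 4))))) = -3316261458932353990656000/ 11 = -301478314448395817332363.60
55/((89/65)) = 3575/89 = 40.17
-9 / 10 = -0.90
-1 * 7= -7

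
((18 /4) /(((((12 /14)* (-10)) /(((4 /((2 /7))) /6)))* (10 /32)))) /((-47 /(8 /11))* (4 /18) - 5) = 3528 /17425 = 0.20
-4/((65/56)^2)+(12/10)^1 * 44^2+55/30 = 58864331/25350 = 2322.06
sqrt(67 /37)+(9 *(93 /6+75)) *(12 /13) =sqrt(2479) /37+9774 /13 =753.19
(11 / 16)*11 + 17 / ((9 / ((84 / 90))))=20143 / 2160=9.33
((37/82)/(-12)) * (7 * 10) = -1295/492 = -2.63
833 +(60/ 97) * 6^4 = 158561/ 97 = 1634.65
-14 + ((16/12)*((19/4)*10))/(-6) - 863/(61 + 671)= -56513/2196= -25.73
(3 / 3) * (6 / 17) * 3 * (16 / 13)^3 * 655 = 48291840 / 37349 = 1292.99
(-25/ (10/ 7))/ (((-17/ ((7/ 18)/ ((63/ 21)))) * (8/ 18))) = 245/ 816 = 0.30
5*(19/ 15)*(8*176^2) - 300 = 4707452/ 3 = 1569150.67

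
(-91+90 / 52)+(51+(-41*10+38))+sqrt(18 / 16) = -10667 / 26+3*sqrt(2) / 4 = -409.21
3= 3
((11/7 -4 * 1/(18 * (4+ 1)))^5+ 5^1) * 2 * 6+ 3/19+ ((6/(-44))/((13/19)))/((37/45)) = 33160020279677100907/207851360898431250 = 159.54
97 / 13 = 7.46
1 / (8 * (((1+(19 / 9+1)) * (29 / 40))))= 45 / 1073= 0.04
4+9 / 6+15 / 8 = 59 / 8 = 7.38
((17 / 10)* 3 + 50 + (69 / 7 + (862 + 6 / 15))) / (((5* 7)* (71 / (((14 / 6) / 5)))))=12983 / 74550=0.17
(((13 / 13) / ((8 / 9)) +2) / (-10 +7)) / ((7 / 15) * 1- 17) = 125 / 1984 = 0.06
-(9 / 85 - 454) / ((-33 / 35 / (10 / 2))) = -1350335 / 561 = -2407.01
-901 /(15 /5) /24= -901 /72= -12.51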